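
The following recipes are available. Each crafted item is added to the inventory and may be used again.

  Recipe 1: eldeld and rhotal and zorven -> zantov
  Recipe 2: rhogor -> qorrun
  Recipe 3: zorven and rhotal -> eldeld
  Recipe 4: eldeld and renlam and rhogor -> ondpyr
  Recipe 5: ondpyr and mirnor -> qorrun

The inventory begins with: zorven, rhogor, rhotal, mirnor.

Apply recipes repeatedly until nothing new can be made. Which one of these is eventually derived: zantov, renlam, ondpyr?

Using Recipe 3, zorven and rhotal make eldeld.
eldeld and rhotal and zorven -> zantov (Recipe 1).
ondpyr would need eldeld, renlam, and rhogor (Recipe 4), but renlam is never obtained. No rule produces renlam, and it is not given.

zantov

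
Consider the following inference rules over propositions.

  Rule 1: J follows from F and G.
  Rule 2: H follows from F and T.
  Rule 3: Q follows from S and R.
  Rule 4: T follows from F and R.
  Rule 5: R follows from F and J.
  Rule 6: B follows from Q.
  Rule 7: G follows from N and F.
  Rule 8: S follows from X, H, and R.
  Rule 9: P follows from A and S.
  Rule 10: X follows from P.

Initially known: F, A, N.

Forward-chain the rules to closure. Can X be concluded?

No

X would need P (Rule 10), but P is never established.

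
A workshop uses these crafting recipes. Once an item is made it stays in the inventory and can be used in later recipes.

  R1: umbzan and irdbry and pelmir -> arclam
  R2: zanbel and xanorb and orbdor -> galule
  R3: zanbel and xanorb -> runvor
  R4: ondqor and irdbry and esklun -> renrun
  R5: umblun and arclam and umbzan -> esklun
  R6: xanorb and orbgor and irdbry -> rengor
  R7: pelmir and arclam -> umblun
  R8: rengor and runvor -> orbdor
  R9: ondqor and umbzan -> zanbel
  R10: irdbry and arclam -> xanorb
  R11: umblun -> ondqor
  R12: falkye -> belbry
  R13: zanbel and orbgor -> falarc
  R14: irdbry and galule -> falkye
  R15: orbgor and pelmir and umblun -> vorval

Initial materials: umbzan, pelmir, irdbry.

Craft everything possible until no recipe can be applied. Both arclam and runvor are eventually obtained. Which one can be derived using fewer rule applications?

arclam: umbzan and irdbry and pelmir -> arclam (R1). [1 rule application]
runvor: umbzan and irdbry and pelmir -> arclam (R1). Using R10, irdbry and arclam make xanorb. Using R7, pelmir and arclam make umblun. umblun -> ondqor (R11). ondqor and umbzan -> zanbel (R9). Using R3, zanbel and xanorb make runvor. [6 rule applications]
arclam needs fewer.

arclam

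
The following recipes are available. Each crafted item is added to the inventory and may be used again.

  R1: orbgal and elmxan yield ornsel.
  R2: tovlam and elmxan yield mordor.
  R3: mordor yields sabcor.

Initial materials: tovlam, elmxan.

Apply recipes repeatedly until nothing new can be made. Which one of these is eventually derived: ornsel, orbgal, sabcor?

sabcor

Using R2, tovlam and elmxan make mordor.
Using R3, mordor makes sabcor.
No rule produces orbgal, and it is not given. ornsel would need orbgal and elmxan (R1), but orbgal is never obtained.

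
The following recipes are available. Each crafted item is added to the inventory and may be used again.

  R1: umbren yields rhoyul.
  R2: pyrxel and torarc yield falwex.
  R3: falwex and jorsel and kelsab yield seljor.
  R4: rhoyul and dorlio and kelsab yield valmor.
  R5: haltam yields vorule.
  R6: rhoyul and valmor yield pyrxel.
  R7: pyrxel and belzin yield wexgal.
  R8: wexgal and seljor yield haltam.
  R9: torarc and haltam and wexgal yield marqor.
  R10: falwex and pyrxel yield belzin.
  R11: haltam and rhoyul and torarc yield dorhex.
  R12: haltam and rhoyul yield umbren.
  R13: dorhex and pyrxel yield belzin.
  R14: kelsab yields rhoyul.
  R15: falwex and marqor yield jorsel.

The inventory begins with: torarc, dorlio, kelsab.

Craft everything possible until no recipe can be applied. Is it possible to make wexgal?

kelsab → rhoyul (R14).
rhoyul and dorlio and kelsab → valmor (R4).
rhoyul and valmor → pyrxel (R6).
Using R2, pyrxel and torarc make falwex.
Using R10, falwex and pyrxel make belzin.
pyrxel and belzin → wexgal (R7).

Yes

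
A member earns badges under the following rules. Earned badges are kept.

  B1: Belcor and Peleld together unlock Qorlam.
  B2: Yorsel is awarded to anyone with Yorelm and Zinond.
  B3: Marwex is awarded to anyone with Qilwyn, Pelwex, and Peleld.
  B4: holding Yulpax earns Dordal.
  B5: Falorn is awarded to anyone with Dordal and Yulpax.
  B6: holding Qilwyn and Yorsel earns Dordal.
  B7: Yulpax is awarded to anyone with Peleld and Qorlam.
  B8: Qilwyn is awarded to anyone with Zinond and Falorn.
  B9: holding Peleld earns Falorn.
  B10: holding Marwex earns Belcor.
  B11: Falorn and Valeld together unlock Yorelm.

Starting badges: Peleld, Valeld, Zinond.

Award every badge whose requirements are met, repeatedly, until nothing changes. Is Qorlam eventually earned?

No

Qorlam would need Belcor and Peleld (B1), but Belcor is never earned.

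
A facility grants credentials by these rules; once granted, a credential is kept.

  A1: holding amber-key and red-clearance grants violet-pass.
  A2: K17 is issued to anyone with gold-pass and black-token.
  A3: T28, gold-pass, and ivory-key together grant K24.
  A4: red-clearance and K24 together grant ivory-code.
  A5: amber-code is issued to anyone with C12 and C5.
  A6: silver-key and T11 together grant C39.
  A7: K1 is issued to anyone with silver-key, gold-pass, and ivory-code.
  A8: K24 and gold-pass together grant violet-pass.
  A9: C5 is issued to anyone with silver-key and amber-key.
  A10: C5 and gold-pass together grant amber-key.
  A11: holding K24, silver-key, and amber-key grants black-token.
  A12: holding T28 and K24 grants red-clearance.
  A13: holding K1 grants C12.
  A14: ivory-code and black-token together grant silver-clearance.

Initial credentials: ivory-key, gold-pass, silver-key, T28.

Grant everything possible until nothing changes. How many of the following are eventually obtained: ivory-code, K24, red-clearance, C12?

4

Holding T28, gold-pass, and ivory-key grants K24 (A3).
Holding T28 and K24 grants red-clearance (A12).
Holding red-clearance and K24 grants ivory-code (A4).
Holding silver-key, gold-pass, and ivory-code grants K1 (A7).
Holding K1 grants C12 (A13).
ivory-code: reached.
K24: reached.
red-clearance: reached.
C12: reached.
All 4 are reached.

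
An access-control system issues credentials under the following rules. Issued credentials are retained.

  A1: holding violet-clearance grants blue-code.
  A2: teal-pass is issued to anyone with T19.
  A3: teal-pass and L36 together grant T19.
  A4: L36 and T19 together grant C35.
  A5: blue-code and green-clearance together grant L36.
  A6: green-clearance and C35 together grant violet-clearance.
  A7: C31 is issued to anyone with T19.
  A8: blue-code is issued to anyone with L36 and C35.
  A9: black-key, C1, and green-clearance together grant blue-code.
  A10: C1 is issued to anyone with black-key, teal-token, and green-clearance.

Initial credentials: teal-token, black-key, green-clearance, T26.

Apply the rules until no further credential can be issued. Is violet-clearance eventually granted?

No

violet-clearance would need green-clearance and C35 (A6), but C35 is never granted.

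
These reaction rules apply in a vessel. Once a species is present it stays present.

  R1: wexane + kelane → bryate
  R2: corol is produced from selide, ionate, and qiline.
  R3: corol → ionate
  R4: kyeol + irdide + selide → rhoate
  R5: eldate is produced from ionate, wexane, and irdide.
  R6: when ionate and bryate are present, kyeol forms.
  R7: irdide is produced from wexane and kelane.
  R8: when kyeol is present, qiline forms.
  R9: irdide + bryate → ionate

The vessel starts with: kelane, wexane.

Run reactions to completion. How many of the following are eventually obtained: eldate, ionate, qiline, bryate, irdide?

5

wexane and kelane present → bryate forms (R1).
wexane and kelane present → irdide forms (R7).
irdide and bryate present → ionate forms (R9).
ionate and bryate present → kyeol forms (R6).
ionate, wexane, and irdide present → eldate forms (R5).
kyeol present → qiline forms (R8).
eldate: reached.
ionate: reached.
qiline: reached.
bryate: reached.
irdide: reached.
All 5 are reached.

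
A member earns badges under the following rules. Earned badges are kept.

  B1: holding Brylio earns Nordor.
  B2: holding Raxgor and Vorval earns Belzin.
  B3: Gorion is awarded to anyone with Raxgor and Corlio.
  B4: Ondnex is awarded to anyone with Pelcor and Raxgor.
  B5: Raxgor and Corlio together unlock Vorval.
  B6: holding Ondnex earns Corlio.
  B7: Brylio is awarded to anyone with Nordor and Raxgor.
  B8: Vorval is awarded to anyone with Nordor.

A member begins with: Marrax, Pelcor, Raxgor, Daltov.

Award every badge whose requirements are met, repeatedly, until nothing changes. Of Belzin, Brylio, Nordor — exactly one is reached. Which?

With Pelcor and Raxgor, Ondnex is earned (B4).
With Ondnex, Corlio is earned (B6).
With Raxgor and Corlio, Vorval is earned (B5).
With Raxgor and Vorval, Belzin is earned (B2).
Brylio would need Nordor and Raxgor (B7), but Nordor is never earned. Nordor would need Brylio (B1), but Brylio is never earned.

Belzin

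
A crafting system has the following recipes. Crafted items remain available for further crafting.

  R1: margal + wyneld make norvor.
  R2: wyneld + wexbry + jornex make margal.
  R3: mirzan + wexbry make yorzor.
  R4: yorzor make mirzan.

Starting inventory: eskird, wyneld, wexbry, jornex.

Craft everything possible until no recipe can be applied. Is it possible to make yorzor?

No

yorzor would need mirzan and wexbry (R3), but mirzan is never obtained.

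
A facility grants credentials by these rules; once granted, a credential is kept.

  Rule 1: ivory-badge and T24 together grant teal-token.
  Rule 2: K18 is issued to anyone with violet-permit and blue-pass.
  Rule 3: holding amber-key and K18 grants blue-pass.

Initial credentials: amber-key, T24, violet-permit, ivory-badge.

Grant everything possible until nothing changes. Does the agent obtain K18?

No

K18 would need violet-permit and blue-pass (Rule 2), but blue-pass is never granted.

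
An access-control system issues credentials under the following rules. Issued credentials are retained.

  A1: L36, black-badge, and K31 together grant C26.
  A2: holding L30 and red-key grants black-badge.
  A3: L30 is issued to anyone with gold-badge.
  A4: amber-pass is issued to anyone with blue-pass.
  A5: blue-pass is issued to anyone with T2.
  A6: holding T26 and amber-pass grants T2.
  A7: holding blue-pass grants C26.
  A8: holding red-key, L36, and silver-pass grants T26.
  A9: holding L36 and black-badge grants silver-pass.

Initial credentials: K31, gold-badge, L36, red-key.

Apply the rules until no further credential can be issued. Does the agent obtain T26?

Holding gold-badge grants L30 (A3).
Holding L30 and red-key grants black-badge (A2).
Holding L36 and black-badge grants silver-pass (A9).
Holding red-key, L36, and silver-pass grants T26 (A8).

Yes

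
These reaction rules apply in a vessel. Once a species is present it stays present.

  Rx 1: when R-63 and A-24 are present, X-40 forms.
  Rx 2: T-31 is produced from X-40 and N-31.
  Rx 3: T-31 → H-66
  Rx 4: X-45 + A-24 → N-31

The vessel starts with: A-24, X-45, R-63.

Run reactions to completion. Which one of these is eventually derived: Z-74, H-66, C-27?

X-45 and A-24 present → N-31 forms (Rx 4).
R-63 and A-24 present → X-40 forms (Rx 1).
X-40 and N-31 present → T-31 forms (Rx 2).
T-31 present → H-66 forms (Rx 3).
No rule produces Z-74, and it is not given. No rule produces C-27, and it is not given.

H-66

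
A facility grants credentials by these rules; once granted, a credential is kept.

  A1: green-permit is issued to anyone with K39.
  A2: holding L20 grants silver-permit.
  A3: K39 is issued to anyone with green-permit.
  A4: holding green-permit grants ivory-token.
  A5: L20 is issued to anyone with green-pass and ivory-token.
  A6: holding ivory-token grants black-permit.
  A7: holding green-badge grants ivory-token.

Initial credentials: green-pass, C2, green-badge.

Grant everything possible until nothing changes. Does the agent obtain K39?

K39 would need green-permit (A3), but green-permit is never granted.

No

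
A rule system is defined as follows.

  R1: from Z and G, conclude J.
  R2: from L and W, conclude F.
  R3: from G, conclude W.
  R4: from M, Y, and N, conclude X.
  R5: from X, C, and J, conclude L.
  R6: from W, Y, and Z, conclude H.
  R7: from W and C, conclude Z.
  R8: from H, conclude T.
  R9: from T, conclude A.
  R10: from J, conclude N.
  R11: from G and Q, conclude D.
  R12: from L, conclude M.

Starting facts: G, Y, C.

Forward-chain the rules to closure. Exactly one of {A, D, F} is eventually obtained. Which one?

From G, R3 gives W.
W and C hold, so Z follows (R7).
From W, Y, and Z, R6 gives H.
From H, R8 gives T.
T holds, so A follows (R9).
D would need G and Q (R11), but Q is never established. F would need L and W (R2), but L is never established.

A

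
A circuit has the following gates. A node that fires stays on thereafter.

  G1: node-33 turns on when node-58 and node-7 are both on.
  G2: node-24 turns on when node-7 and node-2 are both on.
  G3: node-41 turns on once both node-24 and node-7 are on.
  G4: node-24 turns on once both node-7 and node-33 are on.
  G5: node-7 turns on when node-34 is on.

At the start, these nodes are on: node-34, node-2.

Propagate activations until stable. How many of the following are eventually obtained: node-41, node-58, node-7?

2

node-34 is on, so node-7 turns on (G5).
node-7 and node-2 are on, so node-24 turns on (G2).
node-24 and node-7 are on, so node-41 turns on (G3).
node-41: reached.
No rule produces node-58, and it is not given.
node-7: reached.
Reached: node-41 and node-7 — 2 of the 3.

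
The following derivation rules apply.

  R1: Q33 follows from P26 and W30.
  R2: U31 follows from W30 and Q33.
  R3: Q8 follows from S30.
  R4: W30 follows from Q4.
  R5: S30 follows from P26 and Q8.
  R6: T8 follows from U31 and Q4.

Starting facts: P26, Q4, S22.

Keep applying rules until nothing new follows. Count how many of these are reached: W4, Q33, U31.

2

Q4 holds, so W30 follows (R4).
From P26 and W30, R1 gives Q33.
From W30 and Q33, R2 gives U31.
No rule produces W4, and it is not given.
Q33: reached.
U31: reached.
Reached: Q33 and U31 — 2 of the 3.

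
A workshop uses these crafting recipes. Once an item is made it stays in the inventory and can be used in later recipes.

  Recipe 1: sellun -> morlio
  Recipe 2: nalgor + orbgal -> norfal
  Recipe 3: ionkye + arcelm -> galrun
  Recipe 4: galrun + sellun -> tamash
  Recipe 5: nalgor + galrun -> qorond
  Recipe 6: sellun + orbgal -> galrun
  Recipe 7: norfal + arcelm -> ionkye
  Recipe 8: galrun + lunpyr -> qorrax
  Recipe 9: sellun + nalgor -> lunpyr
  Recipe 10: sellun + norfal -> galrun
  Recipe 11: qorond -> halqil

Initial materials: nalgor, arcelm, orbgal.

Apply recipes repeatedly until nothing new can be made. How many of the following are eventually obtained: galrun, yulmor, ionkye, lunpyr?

Using Recipe 2, nalgor and orbgal make norfal.
Using Recipe 7, norfal and arcelm make ionkye.
Using Recipe 3, ionkye and arcelm make galrun.
galrun: reached.
No rule produces yulmor, and it is not given.
ionkye: reached.
lunpyr would need sellun and nalgor (Recipe 9), but sellun is never obtained.
Reached: galrun and ionkye — 2 of the 4.

2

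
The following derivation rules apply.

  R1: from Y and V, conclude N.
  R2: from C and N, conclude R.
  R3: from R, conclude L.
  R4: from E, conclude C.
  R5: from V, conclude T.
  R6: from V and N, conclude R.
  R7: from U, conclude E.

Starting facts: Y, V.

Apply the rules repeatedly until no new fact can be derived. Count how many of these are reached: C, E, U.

C would need E (R4), but E is never established.
E would need U (R7), but U is never established.
No rule produces U, and it is not given.
None of the 3 are reached.

0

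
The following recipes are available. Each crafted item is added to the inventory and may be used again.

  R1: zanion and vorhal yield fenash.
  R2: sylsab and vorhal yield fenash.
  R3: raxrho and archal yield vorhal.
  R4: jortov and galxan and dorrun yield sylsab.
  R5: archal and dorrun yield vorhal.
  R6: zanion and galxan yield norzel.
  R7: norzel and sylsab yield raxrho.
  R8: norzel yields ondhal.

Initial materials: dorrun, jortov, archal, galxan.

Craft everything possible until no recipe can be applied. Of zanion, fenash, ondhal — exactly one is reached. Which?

archal and dorrun → vorhal (R5).
Using R4, jortov, galxan, and dorrun make sylsab.
Using R2, sylsab and vorhal make fenash.
No rule produces zanion, and it is not given. ondhal would need norzel (R8), but norzel is never obtained.

fenash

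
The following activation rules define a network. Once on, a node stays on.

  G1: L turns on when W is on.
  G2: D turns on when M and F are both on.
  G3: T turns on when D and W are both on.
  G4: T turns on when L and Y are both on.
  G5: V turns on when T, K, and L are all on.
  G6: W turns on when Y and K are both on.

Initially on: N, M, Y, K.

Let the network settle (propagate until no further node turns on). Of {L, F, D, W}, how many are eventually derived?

Y and K are on, so W turns on (G6).
W is on, so L turns on (G1).
L: reached.
No rule produces F, and it is not given.
D would need M and F (G2), but F never turns on.
W: reached.
Reached: L and W — 2 of the 4.

2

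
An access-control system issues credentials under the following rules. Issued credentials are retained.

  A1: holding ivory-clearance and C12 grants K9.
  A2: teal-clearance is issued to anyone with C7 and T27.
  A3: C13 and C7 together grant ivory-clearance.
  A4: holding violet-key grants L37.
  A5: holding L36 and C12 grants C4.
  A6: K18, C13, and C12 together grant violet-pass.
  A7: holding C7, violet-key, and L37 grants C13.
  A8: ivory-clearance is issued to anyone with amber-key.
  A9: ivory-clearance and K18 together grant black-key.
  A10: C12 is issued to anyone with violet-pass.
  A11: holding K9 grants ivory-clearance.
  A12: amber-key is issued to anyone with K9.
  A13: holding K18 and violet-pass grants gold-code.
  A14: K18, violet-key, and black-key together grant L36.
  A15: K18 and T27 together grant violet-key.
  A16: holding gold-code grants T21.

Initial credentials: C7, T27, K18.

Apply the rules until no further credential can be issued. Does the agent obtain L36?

Holding K18 and T27 grants violet-key (A15).
Holding violet-key grants L37 (A4).
Holding C7, violet-key, and L37 grants C13 (A7).
Holding C13 and C7 grants ivory-clearance (A3).
Holding ivory-clearance and K18 grants black-key (A9).
Holding K18, violet-key, and black-key grants L36 (A14).

Yes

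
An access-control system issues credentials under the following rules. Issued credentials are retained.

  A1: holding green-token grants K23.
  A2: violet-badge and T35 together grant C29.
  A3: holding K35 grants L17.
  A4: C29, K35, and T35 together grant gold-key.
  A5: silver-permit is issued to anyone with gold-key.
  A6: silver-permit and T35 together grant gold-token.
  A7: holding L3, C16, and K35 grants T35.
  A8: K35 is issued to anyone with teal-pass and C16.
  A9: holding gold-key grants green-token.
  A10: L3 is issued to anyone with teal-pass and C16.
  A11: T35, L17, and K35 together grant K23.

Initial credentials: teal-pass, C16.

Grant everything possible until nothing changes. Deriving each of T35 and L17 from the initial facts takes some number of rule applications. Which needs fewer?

L17: Holding teal-pass and C16 grants K35 (A8). Holding K35 grants L17 (A3). [2 rule applications]
T35: Holding teal-pass and C16 grants K35 (A8). Holding teal-pass and C16 grants L3 (A10). Holding L3, C16, and K35 grants T35 (A7). [3 rule applications]
L17 needs fewer.

L17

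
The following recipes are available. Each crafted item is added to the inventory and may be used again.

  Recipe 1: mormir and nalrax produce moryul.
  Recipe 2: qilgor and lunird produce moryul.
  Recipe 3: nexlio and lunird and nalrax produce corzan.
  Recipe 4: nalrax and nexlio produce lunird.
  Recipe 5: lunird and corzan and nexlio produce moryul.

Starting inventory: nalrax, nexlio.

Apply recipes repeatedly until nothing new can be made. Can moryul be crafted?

nalrax and nexlio → lunird (Recipe 4).
Using Recipe 3, nexlio, lunird, and nalrax make corzan.
Using Recipe 5, lunird, corzan, and nexlio make moryul.

Yes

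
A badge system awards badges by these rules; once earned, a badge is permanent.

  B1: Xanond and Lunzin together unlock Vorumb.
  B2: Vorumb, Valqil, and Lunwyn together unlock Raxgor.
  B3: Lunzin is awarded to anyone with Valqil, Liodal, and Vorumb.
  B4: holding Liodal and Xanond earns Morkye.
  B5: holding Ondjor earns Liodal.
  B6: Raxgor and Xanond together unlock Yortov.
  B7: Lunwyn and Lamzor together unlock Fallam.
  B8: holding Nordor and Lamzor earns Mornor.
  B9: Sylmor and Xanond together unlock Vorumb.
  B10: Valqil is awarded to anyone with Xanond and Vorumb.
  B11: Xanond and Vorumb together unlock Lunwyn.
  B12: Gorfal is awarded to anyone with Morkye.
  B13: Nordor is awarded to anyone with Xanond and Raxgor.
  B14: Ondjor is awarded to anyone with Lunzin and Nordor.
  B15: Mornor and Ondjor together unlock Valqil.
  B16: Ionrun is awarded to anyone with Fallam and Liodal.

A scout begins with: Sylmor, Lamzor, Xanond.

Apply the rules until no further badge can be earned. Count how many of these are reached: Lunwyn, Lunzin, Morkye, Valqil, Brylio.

2

With Sylmor and Xanond, Vorumb is earned (B9).
With Xanond and Vorumb, Valqil is earned (B10).
With Xanond and Vorumb, Lunwyn is earned (B11).
Lunwyn: reached.
Lunzin would need Valqil, Liodal, and Vorumb (B3), but Liodal is never earned.
Morkye would need Liodal and Xanond (B4), but Liodal is never earned.
Valqil: reached.
No rule produces Brylio, and it is not given.
Reached: Lunwyn and Valqil — 2 of the 5.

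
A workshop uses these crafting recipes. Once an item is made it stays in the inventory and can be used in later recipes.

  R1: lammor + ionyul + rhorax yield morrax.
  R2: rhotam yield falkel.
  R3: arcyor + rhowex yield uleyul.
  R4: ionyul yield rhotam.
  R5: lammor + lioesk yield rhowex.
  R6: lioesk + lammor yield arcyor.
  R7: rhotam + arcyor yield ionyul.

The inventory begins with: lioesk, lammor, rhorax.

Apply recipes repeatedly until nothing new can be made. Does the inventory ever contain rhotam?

rhotam would need ionyul (R4), but ionyul is never obtained.

No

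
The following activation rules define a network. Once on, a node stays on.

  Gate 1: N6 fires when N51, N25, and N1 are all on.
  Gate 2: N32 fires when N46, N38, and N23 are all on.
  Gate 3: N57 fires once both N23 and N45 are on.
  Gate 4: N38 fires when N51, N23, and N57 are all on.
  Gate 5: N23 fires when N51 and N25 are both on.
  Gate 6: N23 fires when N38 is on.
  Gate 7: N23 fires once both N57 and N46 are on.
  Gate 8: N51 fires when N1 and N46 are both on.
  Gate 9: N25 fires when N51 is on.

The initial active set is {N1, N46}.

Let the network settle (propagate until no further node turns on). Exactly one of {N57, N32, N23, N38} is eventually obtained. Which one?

N23

N1 and N46 are on, so N51 fires (Gate 8).
N51 is on, so N25 fires (Gate 9).
Gate 5: N51 and N25 on → N23 on.
N57 would need N23 and N45 (Gate 3), but N45 never turns on. N32 would need N46, N38, and N23 (Gate 2), but N38 never turns on. N38 would need N51, N23, and N57 (Gate 4), but N57 never turns on.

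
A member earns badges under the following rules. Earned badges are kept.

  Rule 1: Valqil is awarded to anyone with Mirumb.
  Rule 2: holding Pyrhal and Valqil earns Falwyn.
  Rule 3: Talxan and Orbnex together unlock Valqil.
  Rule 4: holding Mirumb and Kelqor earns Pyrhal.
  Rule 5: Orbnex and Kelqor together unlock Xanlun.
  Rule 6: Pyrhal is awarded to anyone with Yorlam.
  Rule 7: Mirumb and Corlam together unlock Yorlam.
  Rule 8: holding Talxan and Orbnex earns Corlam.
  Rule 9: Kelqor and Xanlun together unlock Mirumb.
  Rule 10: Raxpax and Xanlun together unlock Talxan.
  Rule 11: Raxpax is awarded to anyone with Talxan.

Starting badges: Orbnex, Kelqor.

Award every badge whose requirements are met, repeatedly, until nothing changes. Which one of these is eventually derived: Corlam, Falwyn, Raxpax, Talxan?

Falwyn

With Orbnex and Kelqor, Xanlun is earned (Rule 5).
With Kelqor and Xanlun, Mirumb is earned (Rule 9).
With Mirumb, Valqil is earned (Rule 1).
With Mirumb and Kelqor, Pyrhal is earned (Rule 4).
With Pyrhal and Valqil, Falwyn is earned (Rule 2).
Talxan would need Raxpax and Xanlun (Rule 10), but Raxpax is never earned. Raxpax would need Talxan (Rule 11), but Talxan is never earned. Corlam would need Talxan and Orbnex (Rule 8), but Talxan is never earned.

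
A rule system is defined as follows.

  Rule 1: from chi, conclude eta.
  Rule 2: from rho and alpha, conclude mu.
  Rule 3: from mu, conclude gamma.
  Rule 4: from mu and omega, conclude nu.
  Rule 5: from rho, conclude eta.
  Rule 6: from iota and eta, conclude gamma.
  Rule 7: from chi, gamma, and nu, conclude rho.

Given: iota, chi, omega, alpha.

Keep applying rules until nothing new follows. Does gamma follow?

chi holds, so eta follows (Rule 1).
iota and eta hold, so gamma follows (Rule 6).

Yes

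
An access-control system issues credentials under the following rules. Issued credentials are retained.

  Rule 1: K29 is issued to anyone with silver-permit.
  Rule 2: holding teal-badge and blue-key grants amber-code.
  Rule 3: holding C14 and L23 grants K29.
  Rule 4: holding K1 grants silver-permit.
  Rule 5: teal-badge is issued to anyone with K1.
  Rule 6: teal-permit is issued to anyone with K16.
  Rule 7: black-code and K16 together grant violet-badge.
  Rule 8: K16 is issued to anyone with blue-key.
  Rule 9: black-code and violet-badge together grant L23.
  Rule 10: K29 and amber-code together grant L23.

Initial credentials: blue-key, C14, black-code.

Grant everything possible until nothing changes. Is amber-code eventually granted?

No

amber-code would need teal-badge and blue-key (Rule 2), but teal-badge is never granted.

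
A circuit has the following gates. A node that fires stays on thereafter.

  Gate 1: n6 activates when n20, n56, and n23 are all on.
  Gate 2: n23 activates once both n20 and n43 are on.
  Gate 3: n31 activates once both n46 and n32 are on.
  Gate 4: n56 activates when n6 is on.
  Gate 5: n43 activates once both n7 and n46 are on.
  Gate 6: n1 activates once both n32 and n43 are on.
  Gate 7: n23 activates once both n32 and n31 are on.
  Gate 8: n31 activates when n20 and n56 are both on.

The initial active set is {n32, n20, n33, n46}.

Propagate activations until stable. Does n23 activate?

Yes

Gate 3: n46 and n32 on → n31 on.
n32 and n31 are on, so n23 activates (Gate 7).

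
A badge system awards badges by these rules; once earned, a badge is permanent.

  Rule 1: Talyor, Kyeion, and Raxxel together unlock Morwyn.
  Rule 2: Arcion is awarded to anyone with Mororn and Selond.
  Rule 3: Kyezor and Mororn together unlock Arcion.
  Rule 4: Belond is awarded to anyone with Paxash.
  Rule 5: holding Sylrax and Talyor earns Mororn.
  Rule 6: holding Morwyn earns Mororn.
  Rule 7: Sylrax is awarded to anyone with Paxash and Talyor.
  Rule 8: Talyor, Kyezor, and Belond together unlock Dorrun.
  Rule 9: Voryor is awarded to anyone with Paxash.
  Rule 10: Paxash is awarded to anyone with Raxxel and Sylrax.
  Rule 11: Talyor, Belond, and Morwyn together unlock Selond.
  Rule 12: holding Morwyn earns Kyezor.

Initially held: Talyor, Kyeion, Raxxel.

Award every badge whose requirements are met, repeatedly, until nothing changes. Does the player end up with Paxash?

No

Paxash would need Raxxel and Sylrax (Rule 10), but Sylrax is never earned.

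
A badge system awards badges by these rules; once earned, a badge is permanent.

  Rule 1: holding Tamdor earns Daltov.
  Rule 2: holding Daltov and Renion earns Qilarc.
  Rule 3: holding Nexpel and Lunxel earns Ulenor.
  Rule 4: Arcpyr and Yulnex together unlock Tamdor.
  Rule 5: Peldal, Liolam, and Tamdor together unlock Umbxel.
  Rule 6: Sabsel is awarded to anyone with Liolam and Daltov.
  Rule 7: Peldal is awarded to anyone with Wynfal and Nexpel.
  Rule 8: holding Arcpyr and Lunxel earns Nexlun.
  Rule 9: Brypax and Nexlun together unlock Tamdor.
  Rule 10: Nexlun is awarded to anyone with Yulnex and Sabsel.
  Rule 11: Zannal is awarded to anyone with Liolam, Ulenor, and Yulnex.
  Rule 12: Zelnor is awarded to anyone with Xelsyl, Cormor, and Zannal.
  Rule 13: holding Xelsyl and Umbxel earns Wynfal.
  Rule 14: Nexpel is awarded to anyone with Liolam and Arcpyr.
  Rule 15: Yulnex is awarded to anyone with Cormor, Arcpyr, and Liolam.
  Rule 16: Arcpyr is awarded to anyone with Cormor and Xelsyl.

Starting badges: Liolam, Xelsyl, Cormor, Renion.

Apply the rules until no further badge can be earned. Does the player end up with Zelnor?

No

Zelnor would need Xelsyl, Cormor, and Zannal (Rule 12), but Zannal is never earned.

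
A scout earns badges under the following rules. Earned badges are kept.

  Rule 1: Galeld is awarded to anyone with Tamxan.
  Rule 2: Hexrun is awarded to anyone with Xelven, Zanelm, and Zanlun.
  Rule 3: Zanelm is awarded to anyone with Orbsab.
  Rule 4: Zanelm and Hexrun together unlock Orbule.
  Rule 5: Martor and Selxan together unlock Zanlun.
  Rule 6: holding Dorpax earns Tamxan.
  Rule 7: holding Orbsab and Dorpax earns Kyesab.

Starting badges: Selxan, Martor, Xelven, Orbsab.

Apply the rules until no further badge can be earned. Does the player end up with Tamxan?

No

Tamxan would need Dorpax (Rule 6), but Dorpax is never earned.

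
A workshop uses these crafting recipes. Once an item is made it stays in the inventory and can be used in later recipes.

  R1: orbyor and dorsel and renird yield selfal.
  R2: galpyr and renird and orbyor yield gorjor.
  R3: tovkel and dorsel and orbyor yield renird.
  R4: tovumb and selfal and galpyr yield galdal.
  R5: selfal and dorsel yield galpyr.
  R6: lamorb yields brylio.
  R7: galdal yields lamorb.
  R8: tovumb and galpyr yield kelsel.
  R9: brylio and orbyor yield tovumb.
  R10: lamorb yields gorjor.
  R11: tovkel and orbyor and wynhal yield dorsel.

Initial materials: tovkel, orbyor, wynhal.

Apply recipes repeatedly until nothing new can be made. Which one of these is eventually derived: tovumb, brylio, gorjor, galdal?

gorjor

tovkel and orbyor and wynhal → dorsel (R11).
Using R3, tovkel, dorsel, and orbyor make renird.
Using R1, orbyor, dorsel, and renird make selfal.
Using R5, selfal and dorsel make galpyr.
galpyr and renird and orbyor → gorjor (R2).
brylio would need lamorb (R6), but lamorb is never obtained. galdal would need tovumb, selfal, and galpyr (R4), but tovumb is never obtained. tovumb would need brylio and orbyor (R9), but brylio is never obtained.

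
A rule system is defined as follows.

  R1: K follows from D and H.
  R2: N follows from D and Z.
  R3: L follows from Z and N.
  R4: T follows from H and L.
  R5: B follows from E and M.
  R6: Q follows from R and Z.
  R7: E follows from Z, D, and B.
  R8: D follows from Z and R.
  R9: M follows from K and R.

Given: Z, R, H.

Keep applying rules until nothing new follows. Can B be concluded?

B would need E and M (R5), but E is never established.

No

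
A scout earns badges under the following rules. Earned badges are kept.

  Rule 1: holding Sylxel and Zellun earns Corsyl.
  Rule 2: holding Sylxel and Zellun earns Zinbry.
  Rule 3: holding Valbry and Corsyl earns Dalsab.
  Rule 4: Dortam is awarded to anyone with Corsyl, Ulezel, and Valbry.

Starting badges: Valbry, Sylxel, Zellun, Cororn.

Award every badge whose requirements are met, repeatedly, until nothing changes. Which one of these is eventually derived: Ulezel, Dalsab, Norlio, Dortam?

Dalsab

With Sylxel and Zellun, Corsyl is earned (Rule 1).
With Valbry and Corsyl, Dalsab is earned (Rule 3).
No rule produces Ulezel, and it is not given. Dortam would need Corsyl, Ulezel, and Valbry (Rule 4), but Ulezel is never earned. No rule produces Norlio, and it is not given.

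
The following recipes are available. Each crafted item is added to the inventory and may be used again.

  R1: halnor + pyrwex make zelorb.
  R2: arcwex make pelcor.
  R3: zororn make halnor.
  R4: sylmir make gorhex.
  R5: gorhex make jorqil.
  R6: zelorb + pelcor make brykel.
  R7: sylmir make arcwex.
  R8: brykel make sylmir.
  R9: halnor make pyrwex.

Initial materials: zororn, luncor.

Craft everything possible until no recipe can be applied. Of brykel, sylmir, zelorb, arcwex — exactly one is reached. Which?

zelorb

Using R3, zororn makes halnor.
halnor → pyrwex (R9).
halnor + pyrwex → zelorb (R1).
arcwex would need sylmir (R7), but sylmir is never obtained. brykel would need zelorb and pelcor (R6), but pelcor is never obtained. sylmir would need brykel (R8), but brykel is never obtained.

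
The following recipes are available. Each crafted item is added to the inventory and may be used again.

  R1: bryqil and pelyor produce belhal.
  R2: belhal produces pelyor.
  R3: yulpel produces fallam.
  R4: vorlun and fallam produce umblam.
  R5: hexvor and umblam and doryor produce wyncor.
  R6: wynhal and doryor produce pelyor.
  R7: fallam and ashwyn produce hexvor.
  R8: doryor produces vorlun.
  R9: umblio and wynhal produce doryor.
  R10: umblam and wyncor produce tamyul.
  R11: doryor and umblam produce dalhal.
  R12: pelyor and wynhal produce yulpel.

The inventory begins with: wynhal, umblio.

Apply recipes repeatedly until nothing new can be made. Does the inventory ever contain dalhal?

Yes

umblio and wynhal → doryor (R9).
Using R6, wynhal and doryor make pelyor.
doryor → vorlun (R8).
Using R12, pelyor and wynhal make yulpel.
yulpel → fallam (R3).
vorlun and fallam → umblam (R4).
Using R11, doryor and umblam make dalhal.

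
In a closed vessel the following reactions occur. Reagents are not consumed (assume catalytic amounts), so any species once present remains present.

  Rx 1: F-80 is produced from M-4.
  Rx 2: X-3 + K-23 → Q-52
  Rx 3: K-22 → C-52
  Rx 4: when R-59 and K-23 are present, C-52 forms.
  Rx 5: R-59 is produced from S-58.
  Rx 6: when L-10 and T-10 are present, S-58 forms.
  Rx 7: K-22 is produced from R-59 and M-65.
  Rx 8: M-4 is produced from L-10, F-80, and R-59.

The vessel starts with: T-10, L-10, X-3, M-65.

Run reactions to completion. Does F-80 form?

F-80 would need M-4 (Rx 1), but M-4 never forms.

No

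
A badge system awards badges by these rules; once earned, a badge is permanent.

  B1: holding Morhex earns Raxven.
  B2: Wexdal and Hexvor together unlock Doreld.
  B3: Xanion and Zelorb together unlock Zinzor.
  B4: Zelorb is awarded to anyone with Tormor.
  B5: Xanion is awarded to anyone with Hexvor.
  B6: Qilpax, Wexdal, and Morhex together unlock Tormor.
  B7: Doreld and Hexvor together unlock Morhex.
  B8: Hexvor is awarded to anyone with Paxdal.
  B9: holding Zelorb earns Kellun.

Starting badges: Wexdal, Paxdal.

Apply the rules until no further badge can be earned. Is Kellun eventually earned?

Kellun would need Zelorb (B9), but Zelorb is never earned.

No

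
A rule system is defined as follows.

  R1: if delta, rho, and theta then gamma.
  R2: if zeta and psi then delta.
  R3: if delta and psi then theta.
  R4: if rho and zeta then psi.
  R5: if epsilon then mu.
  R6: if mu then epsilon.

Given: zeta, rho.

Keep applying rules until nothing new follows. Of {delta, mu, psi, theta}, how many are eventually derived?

From rho and zeta, R4 gives psi.
From zeta and psi, R2 gives delta.
delta and psi hold, so theta follows (R3).
delta: reached.
mu would need epsilon (R5), but epsilon is never established.
psi: reached.
theta: reached.
Reached: delta, psi, and theta — 3 of the 4.

3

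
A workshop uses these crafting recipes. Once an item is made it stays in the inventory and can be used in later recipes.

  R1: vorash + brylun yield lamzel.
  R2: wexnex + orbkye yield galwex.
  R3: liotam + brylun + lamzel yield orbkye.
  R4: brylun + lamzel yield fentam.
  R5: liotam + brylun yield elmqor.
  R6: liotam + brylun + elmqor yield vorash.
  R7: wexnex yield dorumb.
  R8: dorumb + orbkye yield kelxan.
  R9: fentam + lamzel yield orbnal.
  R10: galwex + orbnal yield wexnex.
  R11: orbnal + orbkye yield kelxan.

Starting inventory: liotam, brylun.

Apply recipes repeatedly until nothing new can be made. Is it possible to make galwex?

No

galwex would need wexnex and orbkye (R2), but wexnex is never obtained.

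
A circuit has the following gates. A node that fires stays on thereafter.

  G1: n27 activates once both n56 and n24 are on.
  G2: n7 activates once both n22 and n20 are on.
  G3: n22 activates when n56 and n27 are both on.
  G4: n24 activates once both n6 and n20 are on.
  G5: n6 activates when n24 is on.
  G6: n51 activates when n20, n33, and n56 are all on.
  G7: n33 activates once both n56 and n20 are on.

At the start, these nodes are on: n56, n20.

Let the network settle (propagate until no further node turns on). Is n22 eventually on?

n22 would need n56 and n27 (G3), but n27 never turns on.

No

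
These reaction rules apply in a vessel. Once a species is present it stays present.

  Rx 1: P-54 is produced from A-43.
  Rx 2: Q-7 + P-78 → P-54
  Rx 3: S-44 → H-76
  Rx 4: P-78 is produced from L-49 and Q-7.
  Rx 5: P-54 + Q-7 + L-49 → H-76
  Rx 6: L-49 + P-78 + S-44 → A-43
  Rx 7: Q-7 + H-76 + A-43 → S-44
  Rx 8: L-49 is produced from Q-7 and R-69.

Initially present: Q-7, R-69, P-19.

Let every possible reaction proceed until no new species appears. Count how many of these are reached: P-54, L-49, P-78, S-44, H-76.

4

Q-7 and R-69 present → L-49 forms (Rx 8).
L-49 and Q-7 present → P-78 forms (Rx 4).
Q-7 and P-78 present → P-54 forms (Rx 2).
P-54, Q-7, and L-49 present → H-76 forms (Rx 5).
P-54: reached.
L-49: reached.
P-78: reached.
S-44 would need Q-7, H-76, and A-43 (Rx 7), but A-43 never forms.
H-76: reached.
Reached: P-54, L-49, P-78, and H-76 — 4 of the 5.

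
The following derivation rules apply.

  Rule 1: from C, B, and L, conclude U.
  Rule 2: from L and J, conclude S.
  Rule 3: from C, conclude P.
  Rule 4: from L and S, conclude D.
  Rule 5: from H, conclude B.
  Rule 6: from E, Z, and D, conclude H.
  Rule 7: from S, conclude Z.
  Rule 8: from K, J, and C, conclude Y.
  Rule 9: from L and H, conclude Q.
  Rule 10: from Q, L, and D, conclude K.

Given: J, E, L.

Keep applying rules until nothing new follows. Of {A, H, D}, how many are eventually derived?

From L and J, Rule 2 gives S.
S holds, so Z follows (Rule 7).
L and S hold, so D follows (Rule 4).
From E, Z, and D, Rule 6 gives H.
No rule produces A, and it is not given.
H: reached.
D: reached.
Reached: H and D — 2 of the 3.

2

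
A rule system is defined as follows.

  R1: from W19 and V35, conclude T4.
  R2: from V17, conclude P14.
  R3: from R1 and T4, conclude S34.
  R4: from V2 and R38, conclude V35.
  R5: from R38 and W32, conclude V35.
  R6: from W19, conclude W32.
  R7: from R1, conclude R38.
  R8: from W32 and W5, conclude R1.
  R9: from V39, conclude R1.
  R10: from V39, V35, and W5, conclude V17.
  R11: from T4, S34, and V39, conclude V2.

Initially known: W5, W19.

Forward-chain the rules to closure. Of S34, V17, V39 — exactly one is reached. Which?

From W19, R6 gives W32.
From W32 and W5, R8 gives R1.
R1 holds, so R38 follows (R7).
From R38 and W32, R5 gives V35.
W19 and V35 hold, so T4 follows (R1).
R1 and T4 hold, so S34 follows (R3).
No rule produces V39, and it is not given. V17 would need V39, V35, and W5 (R10), but V39 is never established.

S34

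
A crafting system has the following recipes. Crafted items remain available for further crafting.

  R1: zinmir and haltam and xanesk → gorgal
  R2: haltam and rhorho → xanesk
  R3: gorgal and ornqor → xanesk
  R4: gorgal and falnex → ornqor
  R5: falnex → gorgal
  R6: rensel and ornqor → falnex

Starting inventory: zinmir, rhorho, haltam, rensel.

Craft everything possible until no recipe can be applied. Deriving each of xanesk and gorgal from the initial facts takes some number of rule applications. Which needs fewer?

xanesk: haltam and rhorho → xanesk (R2). [1 rule application]
gorgal: haltam and rhorho → xanesk (R2). Using R1, zinmir, haltam, and xanesk make gorgal. [2 rule applications]
xanesk needs fewer.

xanesk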